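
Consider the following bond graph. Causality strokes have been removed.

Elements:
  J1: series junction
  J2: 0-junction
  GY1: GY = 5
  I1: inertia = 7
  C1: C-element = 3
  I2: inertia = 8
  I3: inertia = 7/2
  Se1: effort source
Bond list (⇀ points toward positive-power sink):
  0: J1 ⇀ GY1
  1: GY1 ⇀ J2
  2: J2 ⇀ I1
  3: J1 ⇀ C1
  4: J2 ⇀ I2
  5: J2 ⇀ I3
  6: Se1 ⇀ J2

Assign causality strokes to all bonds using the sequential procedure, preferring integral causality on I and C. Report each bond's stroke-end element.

#0 stroke at GY1
#1 stroke at GY1
#2 stroke at I1
#3 stroke at J1
#4 stroke at I2
#5 stroke at I3
#6 stroke at J2

bond 6 stroke→J2  (Se1 (Se) sets effort on bond)
bond 1 stroke→GY1  (J2: bond 6 brought effort, rest push out)
bond 2 stroke→I1  (0-jn J2 has e-setter on 6)
bond 4 stroke→I2  (0-jn J2 has e-setter on 6)
bond 5 stroke→I3  (common-e at J2 fixed by 6)
bond 0 stroke→GY1  (GY GY1: same side as bond 1)
bond 3 stroke→J1  (1-jn J1 has f-setter on 0)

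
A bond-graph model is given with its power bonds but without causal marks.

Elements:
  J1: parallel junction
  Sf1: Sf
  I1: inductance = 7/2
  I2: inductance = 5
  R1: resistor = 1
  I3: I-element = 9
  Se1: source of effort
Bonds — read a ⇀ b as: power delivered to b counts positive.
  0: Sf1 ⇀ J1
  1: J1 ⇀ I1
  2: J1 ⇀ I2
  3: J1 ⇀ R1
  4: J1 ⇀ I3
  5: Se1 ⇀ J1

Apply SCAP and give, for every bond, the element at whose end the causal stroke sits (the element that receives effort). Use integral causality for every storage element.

b0 stroke→Sf1
b1 stroke→I1
b2 stroke→I2
b3 stroke→R1
b4 stroke→I3
b5 stroke→J1

β0 |Sf1  (Sf1 (Sf) sets flow on bond)
β5 |J1  (Se1 fixes effort; stroke away)
β1 |I1  (common-e at J1 fixed by 5)
β2 |I2  (0-jn J1 has e-setter on 5)
β3 |R1  (0-jn J1 has e-setter on 5)
β4 |I3  (J1: bond 5 brought effort, rest push out)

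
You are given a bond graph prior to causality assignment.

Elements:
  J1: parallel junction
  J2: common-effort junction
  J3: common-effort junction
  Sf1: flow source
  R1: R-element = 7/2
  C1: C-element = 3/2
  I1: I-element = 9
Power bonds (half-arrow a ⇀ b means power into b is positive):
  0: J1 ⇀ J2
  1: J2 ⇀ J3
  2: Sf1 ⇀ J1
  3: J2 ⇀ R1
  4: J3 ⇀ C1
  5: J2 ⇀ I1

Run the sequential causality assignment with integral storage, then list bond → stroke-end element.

#0 |J1
#1 |J2
#2 |Sf1
#3 |R1
#4 |J3
#5 |I1

β2 stroke at Sf1  (Sf1 fixes flow; stroke at Sf1)
β0 stroke at J1  (only one effort-in slot at J1)
β4 stroke at J3  (C1 integral (e out))
β1 stroke at J2  (J3 effort already set via bond 4)
β3 stroke at R1  (common-e at J2 fixed by 1)
β5 stroke at I1  (common-e at J2 fixed by 1)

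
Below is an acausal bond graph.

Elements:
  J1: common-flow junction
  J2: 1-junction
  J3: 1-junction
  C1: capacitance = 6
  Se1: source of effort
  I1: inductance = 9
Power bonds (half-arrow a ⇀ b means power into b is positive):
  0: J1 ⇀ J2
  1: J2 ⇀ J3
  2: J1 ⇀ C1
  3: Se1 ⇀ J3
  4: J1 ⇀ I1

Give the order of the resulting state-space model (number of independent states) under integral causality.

2  (C1, I1 all integral)

b3 |J3  (Se1: effort source, stroke at far end)
b1 |J2  (closing 1-jn rule on J3)
b0 |J1  (J2: last free bond brings flow in)
b2 |J1  (C1 outputs effort q/C1)
b4 |I1  (closing 1-jn rule on J1)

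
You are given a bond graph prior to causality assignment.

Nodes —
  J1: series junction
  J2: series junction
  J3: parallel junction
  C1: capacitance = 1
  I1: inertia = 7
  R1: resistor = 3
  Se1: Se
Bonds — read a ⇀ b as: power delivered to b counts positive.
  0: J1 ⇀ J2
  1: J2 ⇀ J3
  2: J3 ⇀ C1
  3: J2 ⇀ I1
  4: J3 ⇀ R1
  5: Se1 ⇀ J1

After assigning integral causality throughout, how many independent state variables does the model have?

2  (C1, I1 all integral)

#5 →J1  (Se1: effort source, stroke at far end)
#0 →J2  (closing 1-jn rule on J1)
#2 →J3  (C1: C, integral causality)
#1 →J2  (J3: bond 2 brought effort, rest push out)
#4 →R1  (J3: bond 2 brought effort, rest push out)
#3 →I1  (closing 1-jn rule on J2)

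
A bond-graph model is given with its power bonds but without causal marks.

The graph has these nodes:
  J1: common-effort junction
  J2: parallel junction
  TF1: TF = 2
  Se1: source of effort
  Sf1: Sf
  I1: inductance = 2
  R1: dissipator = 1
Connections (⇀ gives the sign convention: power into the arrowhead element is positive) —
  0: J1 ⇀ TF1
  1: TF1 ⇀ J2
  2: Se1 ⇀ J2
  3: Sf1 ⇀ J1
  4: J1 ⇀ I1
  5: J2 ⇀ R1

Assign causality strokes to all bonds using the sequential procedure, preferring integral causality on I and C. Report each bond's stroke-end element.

bond 0 →J1
bond 1 →TF1
bond 2 →J2
bond 3 →Sf1
bond 4 →I1
bond 5 →R1

β2 →J2  (Se1 fixes effort; stroke away)
β3 →Sf1  (Sf1 fixes flow; stroke at Sf1)
β1 →TF1  (J2: bond 2 brought effort, rest push out)
β5 →R1  (common-e at J2 fixed by 2)
β0 →J1  (through TF1, causality passes straight; one stroke at TF1)
β4 →I1  (common-e at J1 fixed by 0)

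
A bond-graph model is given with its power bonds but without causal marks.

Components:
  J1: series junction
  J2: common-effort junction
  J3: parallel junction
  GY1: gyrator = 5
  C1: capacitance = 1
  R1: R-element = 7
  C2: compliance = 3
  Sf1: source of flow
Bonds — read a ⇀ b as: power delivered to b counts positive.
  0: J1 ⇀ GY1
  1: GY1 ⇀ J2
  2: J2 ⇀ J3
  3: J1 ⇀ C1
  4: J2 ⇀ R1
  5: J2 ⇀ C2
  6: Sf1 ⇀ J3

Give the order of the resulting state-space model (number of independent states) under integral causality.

2  (C1, C2 all integral)

bond 6 stroke→Sf1  (Sf1 (Sf) sets flow on bond)
bond 2 stroke→J3  (only one effort-in slot at J3)
bond 3 stroke→J1  (C1 integral (e out))
bond 0 stroke→GY1  (closing 1-jn rule on J1)
bond 1 stroke→GY1  (GY1: gyrator matches bond 0)
bond 5 stroke→J2  (C2 integral (e out))
bond 4 stroke→R1  (0-jn J2 has e-setter on 5)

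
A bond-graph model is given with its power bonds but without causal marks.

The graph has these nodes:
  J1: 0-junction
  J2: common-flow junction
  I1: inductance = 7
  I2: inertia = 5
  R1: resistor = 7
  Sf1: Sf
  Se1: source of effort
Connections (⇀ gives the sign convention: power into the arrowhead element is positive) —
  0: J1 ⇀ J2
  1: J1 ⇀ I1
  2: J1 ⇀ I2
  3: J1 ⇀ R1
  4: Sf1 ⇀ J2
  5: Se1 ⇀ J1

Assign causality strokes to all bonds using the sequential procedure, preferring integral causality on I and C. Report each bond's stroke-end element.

bond 0 stroke→J2
bond 1 stroke→I1
bond 2 stroke→I2
bond 3 stroke→R1
bond 4 stroke→Sf1
bond 5 stroke→J1

β4 stroke→Sf1  (Sf1: flow source, stroke at near end)
β5 stroke→J1  (Se1: effort source, stroke at far end)
β0 stroke→J2  (J1 effort already set via bond 5)
β1 stroke→I1  (0-jn J1 has e-setter on 5)
β2 stroke→I2  (J1 effort already set via bond 5)
β3 stroke→R1  (common-e at J1 fixed by 5)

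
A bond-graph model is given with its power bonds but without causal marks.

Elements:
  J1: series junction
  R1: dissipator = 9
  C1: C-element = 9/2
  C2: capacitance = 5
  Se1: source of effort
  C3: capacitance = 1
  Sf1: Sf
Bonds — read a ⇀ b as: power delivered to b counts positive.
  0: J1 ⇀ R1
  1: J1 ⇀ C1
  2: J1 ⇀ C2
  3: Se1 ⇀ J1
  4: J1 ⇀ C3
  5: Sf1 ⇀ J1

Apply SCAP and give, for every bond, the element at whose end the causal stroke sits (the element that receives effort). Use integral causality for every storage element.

b3 →J1  (Se1 fixes effort; stroke away)
b5 →Sf1  (Sf1 (Sf) sets flow on bond)
b0 →J1  (common-f at J1 fixed by 5)
b1 →J1  (common-f at J1 fixed by 5)
b2 →J1  (1-jn J1 has f-setter on 5)
b4 →J1  (J1 flow already set via bond 5)

β0 stroke→J1
β1 stroke→J1
β2 stroke→J1
β3 stroke→J1
β4 stroke→J1
β5 stroke→Sf1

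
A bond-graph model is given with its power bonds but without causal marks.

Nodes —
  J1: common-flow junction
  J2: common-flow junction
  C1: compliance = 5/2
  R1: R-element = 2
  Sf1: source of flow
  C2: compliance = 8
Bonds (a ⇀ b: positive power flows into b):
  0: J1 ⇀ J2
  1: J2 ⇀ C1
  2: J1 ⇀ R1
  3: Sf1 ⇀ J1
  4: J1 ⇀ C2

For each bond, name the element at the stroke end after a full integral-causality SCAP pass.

β0 stroke→J1
β1 stroke→J2
β2 stroke→J1
β3 stroke→Sf1
β4 stroke→J1

bond 3 →Sf1  (source Sf1 imposes f)
bond 0 →J1  (J1: bond 3 brought flow, rest push out)
bond 2 →J1  (1-jn J1 has f-setter on 3)
bond 4 →J1  (J1 flow already set via bond 3)
bond 1 →J2  (common-f at J2 fixed by 0)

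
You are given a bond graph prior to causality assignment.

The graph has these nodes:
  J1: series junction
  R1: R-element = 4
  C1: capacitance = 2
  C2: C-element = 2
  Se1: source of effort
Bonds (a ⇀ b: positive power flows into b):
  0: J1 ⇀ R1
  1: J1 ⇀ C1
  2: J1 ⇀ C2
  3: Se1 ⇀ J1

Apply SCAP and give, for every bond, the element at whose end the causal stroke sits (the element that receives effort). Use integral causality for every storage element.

b3 |J1  (Se1 (Se) sets effort on bond)
b1 |J1  (C1 outputs effort q/C1)
b2 |J1  (prefer integral on C2)
b0 |R1  (J1 needs exactly one f-in)

β0 →R1
β1 →J1
β2 →J1
β3 →J1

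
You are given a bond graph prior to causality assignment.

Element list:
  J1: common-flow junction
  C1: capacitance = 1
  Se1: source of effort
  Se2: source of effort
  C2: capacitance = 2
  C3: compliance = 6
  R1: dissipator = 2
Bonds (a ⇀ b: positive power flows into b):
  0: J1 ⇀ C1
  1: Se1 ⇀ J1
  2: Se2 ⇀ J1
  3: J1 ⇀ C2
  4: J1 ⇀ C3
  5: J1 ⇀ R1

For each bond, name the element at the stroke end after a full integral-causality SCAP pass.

β1 stroke at J1  (Se1: effort source, stroke at far end)
β2 stroke at J1  (source Se2 imposes e)
β0 stroke at J1  (prefer integral on C1)
β3 stroke at J1  (prefer integral on C2)
β4 stroke at J1  (C3 integral (e out))
β5 stroke at R1  (only one flow-in slot at J1)

b0 |J1
b1 |J1
b2 |J1
b3 |J1
b4 |J1
b5 |R1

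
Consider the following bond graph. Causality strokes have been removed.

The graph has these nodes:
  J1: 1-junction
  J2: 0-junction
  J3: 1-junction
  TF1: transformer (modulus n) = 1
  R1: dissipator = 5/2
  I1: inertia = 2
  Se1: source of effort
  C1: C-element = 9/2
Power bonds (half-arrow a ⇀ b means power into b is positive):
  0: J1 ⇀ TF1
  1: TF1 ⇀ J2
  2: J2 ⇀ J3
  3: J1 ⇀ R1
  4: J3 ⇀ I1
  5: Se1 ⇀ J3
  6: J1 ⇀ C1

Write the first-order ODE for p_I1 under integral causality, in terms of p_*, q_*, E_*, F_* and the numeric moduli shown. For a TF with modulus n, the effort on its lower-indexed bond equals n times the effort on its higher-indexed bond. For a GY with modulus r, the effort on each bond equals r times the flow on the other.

dp_I1/dt = E_Se1 - 5*p_I1/4 - 2*q_C1/9

b5 |J3  (Se1: effort source, stroke at far end)
b4 |I1  (prefer integral on I1)
b2 |J3  (1-jn J3 has f-setter on 4)
b1 |J2  (J2 needs exactly one e-in)
b0 |TF1  (through TF1, causality passes straight; one stroke at TF1)
b3 |J1  (J1: bond 0 brought flow, rest push out)
b6 |J1  (1-jn J1 has f-setter on 0)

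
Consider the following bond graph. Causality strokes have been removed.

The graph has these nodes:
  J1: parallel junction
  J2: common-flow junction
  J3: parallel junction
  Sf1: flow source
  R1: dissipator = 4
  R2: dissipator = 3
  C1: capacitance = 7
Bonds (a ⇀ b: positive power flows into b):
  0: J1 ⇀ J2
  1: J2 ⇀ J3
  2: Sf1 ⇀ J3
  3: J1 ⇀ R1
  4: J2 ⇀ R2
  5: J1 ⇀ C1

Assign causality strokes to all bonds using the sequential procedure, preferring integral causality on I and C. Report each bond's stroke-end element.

β2 |Sf1  (source Sf1 imposes f)
β1 |J3  (J3 needs exactly one e-in)
β0 |J2  (common-f at J2 fixed by 1)
β4 |J2  (1-jn J2 has f-setter on 1)
β5 |J1  (C1 integral (e out))
β3 |R1  (common-e at J1 fixed by 5)

#0 →J2
#1 →J3
#2 →Sf1
#3 →R1
#4 →J2
#5 →J1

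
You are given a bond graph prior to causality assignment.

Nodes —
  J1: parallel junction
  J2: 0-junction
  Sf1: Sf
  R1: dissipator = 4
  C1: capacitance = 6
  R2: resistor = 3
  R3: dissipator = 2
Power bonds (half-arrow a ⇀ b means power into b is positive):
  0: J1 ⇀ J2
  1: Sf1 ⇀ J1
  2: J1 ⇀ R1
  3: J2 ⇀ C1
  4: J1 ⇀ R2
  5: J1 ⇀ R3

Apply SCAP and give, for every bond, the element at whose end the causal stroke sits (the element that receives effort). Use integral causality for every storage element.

bond 1 stroke at Sf1  (Sf1: flow source, stroke at near end)
bond 3 stroke at J2  (C1 integral (e out))
bond 0 stroke at J1  (J2 effort already set via bond 3)
bond 2 stroke at R1  (J1 effort already set via bond 0)
bond 4 stroke at R2  (0-jn J1 has e-setter on 0)
bond 5 stroke at R3  (0-jn J1 has e-setter on 0)

bond 0 |J1
bond 1 |Sf1
bond 2 |R1
bond 3 |J2
bond 4 |R2
bond 5 |R3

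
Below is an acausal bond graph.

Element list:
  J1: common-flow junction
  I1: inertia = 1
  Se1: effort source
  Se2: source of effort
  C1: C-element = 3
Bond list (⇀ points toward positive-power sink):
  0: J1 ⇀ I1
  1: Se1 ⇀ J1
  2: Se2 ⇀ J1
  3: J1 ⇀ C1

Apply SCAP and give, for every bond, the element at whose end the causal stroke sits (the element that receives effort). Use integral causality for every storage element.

b1 stroke→J1  (source Se1 imposes e)
b2 stroke→J1  (Se2 (Se) sets effort on bond)
b0 stroke→I1  (I1 outputs flow p/I1)
b3 stroke→J1  (1-jn J1 has f-setter on 0)

#0 stroke at I1
#1 stroke at J1
#2 stroke at J1
#3 stroke at J1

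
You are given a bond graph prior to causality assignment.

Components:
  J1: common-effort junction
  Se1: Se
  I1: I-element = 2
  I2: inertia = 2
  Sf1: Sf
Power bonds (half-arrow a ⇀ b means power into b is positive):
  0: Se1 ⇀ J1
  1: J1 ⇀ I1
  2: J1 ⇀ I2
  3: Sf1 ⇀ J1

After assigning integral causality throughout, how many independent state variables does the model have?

2  (I1, I2 all integral)

b0 stroke→J1  (source Se1 imposes e)
b3 stroke→Sf1  (Sf1 (Sf) sets flow on bond)
b1 stroke→I1  (J1 effort already set via bond 0)
b2 stroke→I2  (J1 effort already set via bond 0)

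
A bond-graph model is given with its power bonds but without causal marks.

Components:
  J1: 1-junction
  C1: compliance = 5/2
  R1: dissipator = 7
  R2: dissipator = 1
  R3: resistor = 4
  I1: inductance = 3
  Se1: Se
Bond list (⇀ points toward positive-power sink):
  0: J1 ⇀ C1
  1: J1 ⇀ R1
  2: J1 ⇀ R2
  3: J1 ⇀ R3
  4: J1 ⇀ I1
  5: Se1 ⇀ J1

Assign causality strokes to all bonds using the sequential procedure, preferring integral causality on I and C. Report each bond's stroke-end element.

#5 stroke→J1  (Se1 (Se) sets effort on bond)
#0 stroke→J1  (C1 integral (e out))
#4 stroke→I1  (I1 integral (f out))
#1 stroke→J1  (common-f at J1 fixed by 4)
#2 stroke→J1  (common-f at J1 fixed by 4)
#3 stroke→J1  (J1 flow already set via bond 4)

#0 →J1
#1 →J1
#2 →J1
#3 →J1
#4 →I1
#5 →J1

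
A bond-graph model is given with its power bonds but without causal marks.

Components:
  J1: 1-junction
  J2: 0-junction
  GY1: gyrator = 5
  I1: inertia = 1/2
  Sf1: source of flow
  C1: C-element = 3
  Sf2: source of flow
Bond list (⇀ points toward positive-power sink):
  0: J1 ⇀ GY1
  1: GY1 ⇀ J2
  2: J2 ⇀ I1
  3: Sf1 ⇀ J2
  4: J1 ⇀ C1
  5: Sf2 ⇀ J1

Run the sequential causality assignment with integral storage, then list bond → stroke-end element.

b3 →Sf1  (Sf1: flow source, stroke at near end)
b5 →Sf2  (Sf2 fixes flow; stroke at Sf2)
b0 →J1  (J1 flow already set via bond 5)
b4 →J1  (J1 flow already set via bond 5)
b1 →J2  (through GY1, causality inverts; strokes same side of GY1)
b2 →I1  (J2 effort already set via bond 1)

#0 |J1
#1 |J2
#2 |I1
#3 |Sf1
#4 |J1
#5 |Sf2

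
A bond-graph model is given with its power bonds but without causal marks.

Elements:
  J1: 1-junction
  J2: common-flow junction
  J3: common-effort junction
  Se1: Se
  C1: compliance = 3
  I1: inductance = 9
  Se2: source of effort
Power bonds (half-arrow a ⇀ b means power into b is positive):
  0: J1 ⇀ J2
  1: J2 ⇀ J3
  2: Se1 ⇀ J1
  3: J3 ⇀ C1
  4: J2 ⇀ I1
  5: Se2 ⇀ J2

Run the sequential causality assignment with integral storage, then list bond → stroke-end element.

#2 stroke→J1  (Se1: effort source, stroke at far end)
#5 stroke→J2  (source Se2 imposes e)
#0 stroke→J2  (only one flow-in slot at J1)
#3 stroke→J3  (C1: C, integral causality)
#1 stroke→J2  (J3: bond 3 brought effort, rest push out)
#4 stroke→I1  (J2 needs exactly one f-in)

bond 0 stroke at J2
bond 1 stroke at J2
bond 2 stroke at J1
bond 3 stroke at J3
bond 4 stroke at I1
bond 5 stroke at J2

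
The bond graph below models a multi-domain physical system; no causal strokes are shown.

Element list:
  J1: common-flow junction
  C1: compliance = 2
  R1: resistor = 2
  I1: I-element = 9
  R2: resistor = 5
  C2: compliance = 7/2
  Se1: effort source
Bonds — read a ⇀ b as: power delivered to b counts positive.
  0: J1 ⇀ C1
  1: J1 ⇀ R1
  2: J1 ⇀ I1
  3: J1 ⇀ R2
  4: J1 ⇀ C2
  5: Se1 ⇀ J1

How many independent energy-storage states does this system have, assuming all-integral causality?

3  (C1, C2, I1 all integral)

b5 →J1  (Se1: effort source, stroke at far end)
b0 →J1  (C1: C, integral causality)
b2 →I1  (I1 outputs flow p/I1)
b1 →J1  (common-f at J1 fixed by 2)
b3 →J1  (J1: bond 2 brought flow, rest push out)
b4 →J1  (common-f at J1 fixed by 2)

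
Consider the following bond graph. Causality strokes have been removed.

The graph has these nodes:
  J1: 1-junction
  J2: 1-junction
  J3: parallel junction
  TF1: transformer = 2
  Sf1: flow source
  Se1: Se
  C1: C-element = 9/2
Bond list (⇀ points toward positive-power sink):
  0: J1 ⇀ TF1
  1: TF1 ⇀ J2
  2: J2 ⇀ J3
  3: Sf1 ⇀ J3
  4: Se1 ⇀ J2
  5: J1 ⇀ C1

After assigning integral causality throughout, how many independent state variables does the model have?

1  (C1 all integral)

β3 →Sf1  (Sf1: flow source, stroke at near end)
β4 →J2  (Se1 (Se) sets effort on bond)
β2 →J3  (J3 needs exactly one e-in)
β1 →J2  (J2 flow already set via bond 2)
β0 →TF1  (through TF1, causality passes straight; one stroke at TF1)
β5 →J1  (J1 flow already set via bond 0)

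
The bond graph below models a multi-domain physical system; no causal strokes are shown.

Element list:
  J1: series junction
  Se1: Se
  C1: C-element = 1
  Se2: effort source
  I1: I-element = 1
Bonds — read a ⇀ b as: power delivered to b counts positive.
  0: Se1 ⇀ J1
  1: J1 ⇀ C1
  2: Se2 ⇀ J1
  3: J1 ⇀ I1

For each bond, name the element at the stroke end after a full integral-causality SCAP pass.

#0 stroke at J1  (source Se1 imposes e)
#2 stroke at J1  (Se2 (Se) sets effort on bond)
#1 stroke at J1  (prefer integral on C1)
#3 stroke at I1  (closing 1-jn rule on J1)

b0 stroke→J1
b1 stroke→J1
b2 stroke→J1
b3 stroke→I1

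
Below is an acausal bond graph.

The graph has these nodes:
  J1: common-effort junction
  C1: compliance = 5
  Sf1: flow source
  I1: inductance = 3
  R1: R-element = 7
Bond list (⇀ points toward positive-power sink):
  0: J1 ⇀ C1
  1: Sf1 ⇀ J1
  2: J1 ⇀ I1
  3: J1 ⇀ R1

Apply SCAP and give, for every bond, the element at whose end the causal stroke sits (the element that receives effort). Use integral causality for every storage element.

β1 |Sf1  (source Sf1 imposes f)
β0 |J1  (prefer integral on C1)
β2 |I1  (J1: bond 0 brought effort, rest push out)
β3 |R1  (common-e at J1 fixed by 0)

#0 →J1
#1 →Sf1
#2 →I1
#3 →R1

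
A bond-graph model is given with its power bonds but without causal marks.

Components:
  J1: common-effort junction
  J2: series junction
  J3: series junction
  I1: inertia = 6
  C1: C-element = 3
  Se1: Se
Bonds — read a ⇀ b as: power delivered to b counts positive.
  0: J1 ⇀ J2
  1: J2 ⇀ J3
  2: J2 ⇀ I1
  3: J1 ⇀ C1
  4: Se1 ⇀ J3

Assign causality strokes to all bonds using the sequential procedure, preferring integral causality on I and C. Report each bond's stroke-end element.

b0 →J2
b1 →J2
b2 →I1
b3 →J1
b4 →J3

bond 4 |J3  (source Se1 imposes e)
bond 1 |J2  (only one flow-in slot at J3)
bond 2 |I1  (prefer integral on I1)
bond 0 |J2  (1-jn J2 has f-setter on 2)
bond 3 |J1  (only one effort-in slot at J1)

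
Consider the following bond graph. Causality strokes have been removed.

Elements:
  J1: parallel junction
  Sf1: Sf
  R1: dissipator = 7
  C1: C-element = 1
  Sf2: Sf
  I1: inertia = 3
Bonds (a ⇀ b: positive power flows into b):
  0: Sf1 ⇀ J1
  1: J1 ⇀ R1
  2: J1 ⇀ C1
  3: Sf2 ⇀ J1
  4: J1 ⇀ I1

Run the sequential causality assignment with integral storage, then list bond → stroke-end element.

bond 0 |Sf1
bond 1 |R1
bond 2 |J1
bond 3 |Sf2
bond 4 |I1

bond 0 →Sf1  (Sf1 fixes flow; stroke at Sf1)
bond 3 →Sf2  (Sf2 fixes flow; stroke at Sf2)
bond 2 →J1  (C1: C, integral causality)
bond 1 →R1  (J1: bond 2 brought effort, rest push out)
bond 4 →I1  (J1: bond 2 brought effort, rest push out)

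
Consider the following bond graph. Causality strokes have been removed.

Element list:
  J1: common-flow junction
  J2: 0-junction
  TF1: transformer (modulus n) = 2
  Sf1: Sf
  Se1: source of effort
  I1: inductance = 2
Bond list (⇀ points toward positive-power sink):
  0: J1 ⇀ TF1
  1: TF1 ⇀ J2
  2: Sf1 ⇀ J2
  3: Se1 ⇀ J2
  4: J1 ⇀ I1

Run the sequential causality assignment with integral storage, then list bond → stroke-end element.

#2 stroke→Sf1  (source Sf1 imposes f)
#3 stroke→J2  (Se1 fixes effort; stroke away)
#1 stroke→TF1  (common-e at J2 fixed by 3)
#0 stroke→J1  (TF1 one-in-one-out from 1)
#4 stroke→I1  (closing 1-jn rule on J1)

β0 |J1
β1 |TF1
β2 |Sf1
β3 |J2
β4 |I1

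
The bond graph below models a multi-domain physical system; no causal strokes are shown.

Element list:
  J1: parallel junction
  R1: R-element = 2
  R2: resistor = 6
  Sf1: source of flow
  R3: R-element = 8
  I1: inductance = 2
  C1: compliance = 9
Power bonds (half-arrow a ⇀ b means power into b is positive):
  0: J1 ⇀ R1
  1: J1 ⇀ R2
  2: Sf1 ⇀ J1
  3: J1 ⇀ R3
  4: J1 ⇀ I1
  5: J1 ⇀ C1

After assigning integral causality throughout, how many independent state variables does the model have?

β2 →Sf1  (source Sf1 imposes f)
β4 →I1  (I1 integral (f out))
β5 →J1  (prefer integral on C1)
β0 →R1  (0-jn J1 has e-setter on 5)
β1 →R2  (common-e at J1 fixed by 5)
β3 →R3  (common-e at J1 fixed by 5)

2  (C1, I1 all integral)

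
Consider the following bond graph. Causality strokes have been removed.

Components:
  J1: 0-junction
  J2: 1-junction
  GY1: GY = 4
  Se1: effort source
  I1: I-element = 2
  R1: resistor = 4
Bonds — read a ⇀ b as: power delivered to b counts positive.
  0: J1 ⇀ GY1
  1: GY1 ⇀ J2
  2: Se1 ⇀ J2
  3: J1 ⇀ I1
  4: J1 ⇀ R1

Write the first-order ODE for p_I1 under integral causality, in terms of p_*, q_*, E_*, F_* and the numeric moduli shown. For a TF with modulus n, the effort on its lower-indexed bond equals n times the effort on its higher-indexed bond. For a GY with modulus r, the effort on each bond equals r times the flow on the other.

dp_I1/dt = E_Se1 - 2*p_I1

#2 stroke→J2  (Se1 (Se) sets effort on bond)
#1 stroke→GY1  (only one flow-in slot at J2)
#0 stroke→GY1  (GY1: gyrator matches bond 1)
#3 stroke→I1  (I1: I, integral causality)
#4 stroke→J1  (J1: last free bond brings effort in)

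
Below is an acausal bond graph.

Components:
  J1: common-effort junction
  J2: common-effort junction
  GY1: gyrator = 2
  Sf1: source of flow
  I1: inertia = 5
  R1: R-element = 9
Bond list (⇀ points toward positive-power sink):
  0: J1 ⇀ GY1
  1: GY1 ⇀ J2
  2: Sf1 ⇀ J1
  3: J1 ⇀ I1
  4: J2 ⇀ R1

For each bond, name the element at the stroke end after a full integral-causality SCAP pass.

b2 →Sf1  (Sf1: flow source, stroke at near end)
b3 →I1  (I1 outputs flow p/I1)
b0 →J1  (closing 0-jn rule on J1)
b1 →J2  (GY GY1: same side as bond 0)
b4 →R1  (0-jn J2 has e-setter on 1)

b0 stroke→J1
b1 stroke→J2
b2 stroke→Sf1
b3 stroke→I1
b4 stroke→R1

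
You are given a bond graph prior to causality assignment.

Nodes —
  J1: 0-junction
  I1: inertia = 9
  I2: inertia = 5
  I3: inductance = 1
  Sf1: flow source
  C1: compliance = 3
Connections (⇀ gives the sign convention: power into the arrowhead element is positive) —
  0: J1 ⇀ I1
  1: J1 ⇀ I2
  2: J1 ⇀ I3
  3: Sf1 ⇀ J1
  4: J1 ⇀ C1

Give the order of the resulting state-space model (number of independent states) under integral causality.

4  (C1, I1, I2, I3 all integral)

b3 |Sf1  (Sf1 fixes flow; stroke at Sf1)
b0 |I1  (prefer integral on I1)
b1 |I2  (I2 outputs flow p/I2)
b2 |I3  (I3: I, integral causality)
b4 |J1  (only one effort-in slot at J1)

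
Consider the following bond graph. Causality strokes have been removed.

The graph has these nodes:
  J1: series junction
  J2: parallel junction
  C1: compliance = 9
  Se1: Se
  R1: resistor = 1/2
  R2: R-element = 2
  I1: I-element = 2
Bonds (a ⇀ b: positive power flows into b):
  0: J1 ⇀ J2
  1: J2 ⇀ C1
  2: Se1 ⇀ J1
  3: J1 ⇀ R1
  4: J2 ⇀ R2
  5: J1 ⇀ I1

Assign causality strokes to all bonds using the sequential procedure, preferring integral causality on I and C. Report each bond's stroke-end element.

b2 →J1  (Se1: effort source, stroke at far end)
b1 →J2  (C1 integral (e out))
b0 →J1  (J2 effort already set via bond 1)
b4 →R2  (0-jn J2 has e-setter on 1)
b5 →I1  (prefer integral on I1)
b3 →J1  (J1 flow already set via bond 5)

β0 |J1
β1 |J2
β2 |J1
β3 |J1
β4 |R2
β5 |I1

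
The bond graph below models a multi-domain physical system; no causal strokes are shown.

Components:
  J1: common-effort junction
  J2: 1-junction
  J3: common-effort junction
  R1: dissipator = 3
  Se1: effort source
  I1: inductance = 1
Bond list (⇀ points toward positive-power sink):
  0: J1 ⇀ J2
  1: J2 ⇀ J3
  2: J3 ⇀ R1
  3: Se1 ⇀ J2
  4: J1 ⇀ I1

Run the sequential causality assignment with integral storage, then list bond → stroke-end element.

bond 0 stroke at J1
bond 1 stroke at J2
bond 2 stroke at J3
bond 3 stroke at J2
bond 4 stroke at I1

β3 stroke at J2  (source Se1 imposes e)
β4 stroke at I1  (prefer integral on I1)
β0 stroke at J1  (J1 needs exactly one e-in)
β1 stroke at J2  (J2: bond 0 brought flow, rest push out)
β2 stroke at J3  (J3: last free bond brings effort in)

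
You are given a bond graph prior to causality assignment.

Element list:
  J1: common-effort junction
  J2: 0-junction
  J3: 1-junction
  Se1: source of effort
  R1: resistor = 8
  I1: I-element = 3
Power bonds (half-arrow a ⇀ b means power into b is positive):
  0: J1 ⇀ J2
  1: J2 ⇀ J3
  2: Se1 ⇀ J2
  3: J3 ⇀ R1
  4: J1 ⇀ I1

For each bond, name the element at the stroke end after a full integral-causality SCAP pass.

#0 |J1
#1 |J3
#2 |J2
#3 |R1
#4 |I1

b2 →J2  (Se1 fixes effort; stroke away)
b0 →J1  (J2: bond 2 brought effort, rest push out)
b1 →J3  (J2: bond 2 brought effort, rest push out)
b3 →R1  (closing 1-jn rule on J3)
b4 →I1  (0-jn J1 has e-setter on 0)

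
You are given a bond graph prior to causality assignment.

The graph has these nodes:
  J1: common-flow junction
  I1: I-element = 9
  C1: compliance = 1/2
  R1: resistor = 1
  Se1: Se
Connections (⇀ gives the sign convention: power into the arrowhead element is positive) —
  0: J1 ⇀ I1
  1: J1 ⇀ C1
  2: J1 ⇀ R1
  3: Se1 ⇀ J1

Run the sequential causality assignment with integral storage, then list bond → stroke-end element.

#0 stroke at I1
#1 stroke at J1
#2 stroke at J1
#3 stroke at J1

β3 |J1  (Se1 fixes effort; stroke away)
β0 |I1  (I1 integral (f out))
β1 |J1  (J1 flow already set via bond 0)
β2 |J1  (J1: bond 0 brought flow, rest push out)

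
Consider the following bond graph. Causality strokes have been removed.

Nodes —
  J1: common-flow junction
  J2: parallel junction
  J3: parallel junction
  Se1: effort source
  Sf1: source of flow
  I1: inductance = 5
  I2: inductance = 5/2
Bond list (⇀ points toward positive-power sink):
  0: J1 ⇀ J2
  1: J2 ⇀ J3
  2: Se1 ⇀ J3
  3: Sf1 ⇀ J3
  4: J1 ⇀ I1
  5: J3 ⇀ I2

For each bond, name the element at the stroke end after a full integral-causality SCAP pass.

β0 stroke at J1
β1 stroke at J2
β2 stroke at J3
β3 stroke at Sf1
β4 stroke at I1
β5 stroke at I2

β2 →J3  (Se1: effort source, stroke at far end)
β3 →Sf1  (Sf1 fixes flow; stroke at Sf1)
β1 →J2  (0-jn J3 has e-setter on 2)
β5 →I2  (J3: bond 2 brought effort, rest push out)
β0 →J1  (J2: bond 1 brought effort, rest push out)
β4 →I1  (J1: last free bond brings flow in)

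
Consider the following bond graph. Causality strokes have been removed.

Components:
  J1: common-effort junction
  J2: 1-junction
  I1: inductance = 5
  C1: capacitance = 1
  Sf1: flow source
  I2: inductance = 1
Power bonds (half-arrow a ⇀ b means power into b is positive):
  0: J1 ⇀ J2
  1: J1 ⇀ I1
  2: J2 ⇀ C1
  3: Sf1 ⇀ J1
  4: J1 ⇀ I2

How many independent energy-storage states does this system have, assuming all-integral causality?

3  (C1, I1, I2 all integral)

#3 stroke→Sf1  (source Sf1 imposes f)
#1 stroke→I1  (I1 integral (f out))
#2 stroke→J2  (prefer integral on C1)
#0 stroke→J1  (J2 needs exactly one f-in)
#4 stroke→I2  (J1: bond 0 brought effort, rest push out)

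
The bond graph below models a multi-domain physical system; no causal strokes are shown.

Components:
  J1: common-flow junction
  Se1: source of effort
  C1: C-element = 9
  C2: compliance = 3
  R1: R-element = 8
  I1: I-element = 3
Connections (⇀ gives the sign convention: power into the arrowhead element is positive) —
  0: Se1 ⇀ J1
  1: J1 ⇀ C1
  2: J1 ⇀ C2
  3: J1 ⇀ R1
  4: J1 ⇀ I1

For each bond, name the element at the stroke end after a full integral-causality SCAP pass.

β0 |J1  (source Se1 imposes e)
β1 |J1  (C1 outputs effort q/C1)
β2 |J1  (C2: C, integral causality)
β4 |I1  (I1: I, integral causality)
β3 |J1  (J1: bond 4 brought flow, rest push out)

bond 0 stroke→J1
bond 1 stroke→J1
bond 2 stroke→J1
bond 3 stroke→J1
bond 4 stroke→I1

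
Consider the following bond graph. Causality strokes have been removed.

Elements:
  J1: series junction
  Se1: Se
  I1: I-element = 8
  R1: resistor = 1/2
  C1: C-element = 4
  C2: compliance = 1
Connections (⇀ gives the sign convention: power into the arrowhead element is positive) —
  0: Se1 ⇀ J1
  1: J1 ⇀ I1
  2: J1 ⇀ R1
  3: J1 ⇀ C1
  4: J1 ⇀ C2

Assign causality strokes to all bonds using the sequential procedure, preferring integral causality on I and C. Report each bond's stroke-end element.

#0 stroke at J1  (Se1 (Se) sets effort on bond)
#1 stroke at I1  (prefer integral on I1)
#2 stroke at J1  (J1 flow already set via bond 1)
#3 stroke at J1  (J1 flow already set via bond 1)
#4 stroke at J1  (1-jn J1 has f-setter on 1)

bond 0 stroke→J1
bond 1 stroke→I1
bond 2 stroke→J1
bond 3 stroke→J1
bond 4 stroke→J1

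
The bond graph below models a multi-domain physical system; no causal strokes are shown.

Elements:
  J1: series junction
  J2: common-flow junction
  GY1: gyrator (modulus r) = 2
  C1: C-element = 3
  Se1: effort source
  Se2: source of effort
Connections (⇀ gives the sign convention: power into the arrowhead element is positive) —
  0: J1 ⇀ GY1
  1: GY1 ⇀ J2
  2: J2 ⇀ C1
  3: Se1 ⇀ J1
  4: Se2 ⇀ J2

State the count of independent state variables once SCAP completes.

bond 3 stroke at J1  (source Se1 imposes e)
bond 4 stroke at J2  (Se2 (Se) sets effort on bond)
bond 0 stroke at GY1  (closing 1-jn rule on J1)
bond 1 stroke at GY1  (GY GY1: same side as bond 0)
bond 2 stroke at J2  (1-jn J2 has f-setter on 1)

1  (C1 all integral)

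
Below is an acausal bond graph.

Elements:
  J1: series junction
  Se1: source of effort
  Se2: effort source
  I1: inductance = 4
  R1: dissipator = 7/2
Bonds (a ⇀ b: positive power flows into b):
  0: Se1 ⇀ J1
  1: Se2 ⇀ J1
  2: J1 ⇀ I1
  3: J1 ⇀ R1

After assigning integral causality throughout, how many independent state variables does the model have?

1  (I1 all integral)

β0 stroke at J1  (Se1 (Se) sets effort on bond)
β1 stroke at J1  (Se2: effort source, stroke at far end)
β2 stroke at I1  (I1 outputs flow p/I1)
β3 stroke at J1  (1-jn J1 has f-setter on 2)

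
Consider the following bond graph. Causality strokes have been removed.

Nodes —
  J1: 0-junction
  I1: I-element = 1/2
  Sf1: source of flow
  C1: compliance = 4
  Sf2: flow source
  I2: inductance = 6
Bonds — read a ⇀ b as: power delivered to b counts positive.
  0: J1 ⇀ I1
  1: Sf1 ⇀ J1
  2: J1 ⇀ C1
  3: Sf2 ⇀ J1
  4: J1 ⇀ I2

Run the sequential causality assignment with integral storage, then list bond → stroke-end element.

bond 1 |Sf1  (Sf1 fixes flow; stroke at Sf1)
bond 3 |Sf2  (Sf2 (Sf) sets flow on bond)
bond 0 |I1  (I1: I, integral causality)
bond 2 |J1  (C1: C, integral causality)
bond 4 |I2  (0-jn J1 has e-setter on 2)

β0 →I1
β1 →Sf1
β2 →J1
β3 →Sf2
β4 →I2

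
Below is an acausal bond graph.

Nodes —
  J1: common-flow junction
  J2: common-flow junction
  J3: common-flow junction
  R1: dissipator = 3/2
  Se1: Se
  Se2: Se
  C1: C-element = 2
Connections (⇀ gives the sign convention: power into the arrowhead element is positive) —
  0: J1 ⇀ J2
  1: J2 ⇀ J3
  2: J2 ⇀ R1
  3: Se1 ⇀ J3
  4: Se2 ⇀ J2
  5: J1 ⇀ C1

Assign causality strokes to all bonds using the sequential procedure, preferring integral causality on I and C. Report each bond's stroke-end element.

bond 0 stroke at J2
bond 1 stroke at J2
bond 2 stroke at R1
bond 3 stroke at J3
bond 4 stroke at J2
bond 5 stroke at J1

#3 stroke→J3  (Se1 (Se) sets effort on bond)
#4 stroke→J2  (Se2: effort source, stroke at far end)
#1 stroke→J2  (J3 needs exactly one f-in)
#5 stroke→J1  (prefer integral on C1)
#0 stroke→J2  (J1: last free bond brings flow in)
#2 stroke→R1  (J2: last free bond brings flow in)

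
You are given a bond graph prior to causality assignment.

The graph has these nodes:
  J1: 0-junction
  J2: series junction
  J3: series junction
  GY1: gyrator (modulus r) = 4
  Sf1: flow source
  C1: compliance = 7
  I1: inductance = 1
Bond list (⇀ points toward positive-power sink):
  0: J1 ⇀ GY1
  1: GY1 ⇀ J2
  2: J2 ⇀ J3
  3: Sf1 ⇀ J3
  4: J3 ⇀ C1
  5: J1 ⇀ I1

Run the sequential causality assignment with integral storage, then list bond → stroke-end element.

b0 →J1
b1 →J2
b2 →J3
b3 →Sf1
b4 →J3
b5 →I1

β3 →Sf1  (Sf1 fixes flow; stroke at Sf1)
β2 →J3  (J3: bond 3 brought flow, rest push out)
β4 →J3  (J3 flow already set via bond 3)
β1 →J2  (J2 flow already set via bond 2)
β0 →J1  (GY1: gyrator matches bond 1)
β5 →I1  (common-e at J1 fixed by 0)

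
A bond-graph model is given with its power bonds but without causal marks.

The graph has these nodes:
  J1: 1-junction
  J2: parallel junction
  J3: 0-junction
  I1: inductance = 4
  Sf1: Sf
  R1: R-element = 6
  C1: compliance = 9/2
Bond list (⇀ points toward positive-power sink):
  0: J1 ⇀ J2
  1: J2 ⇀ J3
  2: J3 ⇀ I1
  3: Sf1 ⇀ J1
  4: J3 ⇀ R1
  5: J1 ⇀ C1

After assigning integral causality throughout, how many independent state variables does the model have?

2  (C1, I1 all integral)

bond 3 stroke→Sf1  (Sf1 fixes flow; stroke at Sf1)
bond 0 stroke→J1  (common-f at J1 fixed by 3)
bond 5 stroke→J1  (J1 flow already set via bond 3)
bond 1 stroke→J2  (J2: last free bond brings effort in)
bond 2 stroke→I1  (prefer integral on I1)
bond 4 stroke→J3  (J3 needs exactly one e-in)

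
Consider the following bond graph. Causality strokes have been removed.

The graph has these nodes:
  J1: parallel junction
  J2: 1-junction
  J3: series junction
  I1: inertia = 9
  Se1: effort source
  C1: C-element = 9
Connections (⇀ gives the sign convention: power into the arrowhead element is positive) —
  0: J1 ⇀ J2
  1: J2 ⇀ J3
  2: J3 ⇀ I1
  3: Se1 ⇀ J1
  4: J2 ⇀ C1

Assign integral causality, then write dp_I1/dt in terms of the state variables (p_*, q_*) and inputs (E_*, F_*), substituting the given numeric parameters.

β3 stroke at J1  (Se1 (Se) sets effort on bond)
β0 stroke at J2  (J1: bond 3 brought effort, rest push out)
β2 stroke at I1  (I1: I, integral causality)
β1 stroke at J3  (1-jn J3 has f-setter on 2)
β4 stroke at J2  (J2: bond 1 brought flow, rest push out)

dp_I1/dt = E_Se1 - q_C1/9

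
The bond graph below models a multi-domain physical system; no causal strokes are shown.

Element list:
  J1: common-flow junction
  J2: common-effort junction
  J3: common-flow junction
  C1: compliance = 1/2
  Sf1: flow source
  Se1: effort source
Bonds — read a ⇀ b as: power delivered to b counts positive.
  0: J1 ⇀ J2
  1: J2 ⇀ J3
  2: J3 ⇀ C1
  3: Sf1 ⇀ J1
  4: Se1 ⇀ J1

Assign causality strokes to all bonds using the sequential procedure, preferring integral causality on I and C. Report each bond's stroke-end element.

bond 3 stroke at Sf1  (Sf1: flow source, stroke at near end)
bond 4 stroke at J1  (Se1 fixes effort; stroke away)
bond 0 stroke at J1  (J1 flow already set via bond 3)
bond 1 stroke at J2  (only one effort-in slot at J2)
bond 2 stroke at J3  (common-f at J3 fixed by 1)

bond 0 |J1
bond 1 |J2
bond 2 |J3
bond 3 |Sf1
bond 4 |J1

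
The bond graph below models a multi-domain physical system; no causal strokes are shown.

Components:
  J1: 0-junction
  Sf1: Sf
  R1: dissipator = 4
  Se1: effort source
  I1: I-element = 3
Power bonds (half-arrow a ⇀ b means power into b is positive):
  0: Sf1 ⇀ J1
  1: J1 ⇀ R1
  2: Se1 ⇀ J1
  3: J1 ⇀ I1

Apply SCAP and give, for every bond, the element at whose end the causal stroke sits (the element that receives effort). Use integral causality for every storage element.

β0 →Sf1  (Sf1 (Sf) sets flow on bond)
β2 →J1  (source Se1 imposes e)
β1 →R1  (J1: bond 2 brought effort, rest push out)
β3 →I1  (J1 effort already set via bond 2)

bond 0 stroke→Sf1
bond 1 stroke→R1
bond 2 stroke→J1
bond 3 stroke→I1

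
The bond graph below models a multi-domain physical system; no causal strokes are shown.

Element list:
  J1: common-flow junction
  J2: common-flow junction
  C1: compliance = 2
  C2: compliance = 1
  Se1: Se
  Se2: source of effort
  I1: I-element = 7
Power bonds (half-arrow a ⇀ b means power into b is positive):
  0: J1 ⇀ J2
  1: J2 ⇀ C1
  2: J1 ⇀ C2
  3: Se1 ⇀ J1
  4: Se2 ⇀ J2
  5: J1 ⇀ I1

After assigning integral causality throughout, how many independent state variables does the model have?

bond 3 →J1  (Se1 (Se) sets effort on bond)
bond 4 →J2  (Se2: effort source, stroke at far end)
bond 1 →J2  (C1 integral (e out))
bond 0 →J1  (closing 1-jn rule on J2)
bond 2 →J1  (C2 outputs effort q/C2)
bond 5 →I1  (only one flow-in slot at J1)

3  (C1, C2, I1 all integral)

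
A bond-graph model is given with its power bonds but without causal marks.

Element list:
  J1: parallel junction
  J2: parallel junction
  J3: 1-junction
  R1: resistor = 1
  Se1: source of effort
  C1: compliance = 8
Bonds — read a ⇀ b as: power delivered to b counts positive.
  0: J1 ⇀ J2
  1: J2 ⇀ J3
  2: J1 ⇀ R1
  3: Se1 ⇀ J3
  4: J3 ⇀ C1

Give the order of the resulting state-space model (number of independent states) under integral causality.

β3 |J3  (source Se1 imposes e)
β4 |J3  (C1: C, integral causality)
β1 |J2  (J3: last free bond brings flow in)
β0 |J1  (0-jn J2 has e-setter on 1)
β2 |R1  (common-e at J1 fixed by 0)

1  (C1 all integral)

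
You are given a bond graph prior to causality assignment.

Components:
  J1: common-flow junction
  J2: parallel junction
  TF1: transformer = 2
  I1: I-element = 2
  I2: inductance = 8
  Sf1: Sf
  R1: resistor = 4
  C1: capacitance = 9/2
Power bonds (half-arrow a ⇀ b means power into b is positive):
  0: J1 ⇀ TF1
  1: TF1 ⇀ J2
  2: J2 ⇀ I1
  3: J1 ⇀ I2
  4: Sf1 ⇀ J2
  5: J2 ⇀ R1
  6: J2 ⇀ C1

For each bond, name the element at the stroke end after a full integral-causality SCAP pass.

bond 4 stroke→Sf1  (source Sf1 imposes f)
bond 2 stroke→I1  (I1: I, integral causality)
bond 3 stroke→I2  (I2: I, integral causality)
bond 0 stroke→J1  (common-f at J1 fixed by 3)
bond 1 stroke→TF1  (through TF1, causality passes straight; one stroke at TF1)
bond 6 stroke→J2  (C1 outputs effort q/C1)
bond 5 stroke→R1  (common-e at J2 fixed by 6)

b0 →J1
b1 →TF1
b2 →I1
b3 →I2
b4 →Sf1
b5 →R1
b6 →J2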